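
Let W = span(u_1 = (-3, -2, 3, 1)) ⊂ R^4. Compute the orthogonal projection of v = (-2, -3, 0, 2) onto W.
proj_W(v) = (-42/23, -28/23, 42/23, 14/23)

Set up U = [u_1 | ... | u_1] ∈ R^(4×1). The projector onto W = col(U) is P = U (U^T U)^(-1) U^T.
Compute U^T U =
  [23],
and U^T v = (14).
Solve U^T U · c = U^T v for the coefficients: c = (14/23). The projection is proj_W(v) = U c.
Check: (v - proj_W(v)) · u_1 = 0  (should be 0).
Result: proj_W(v) = (-42/23, -28/23, 42/23, 14/23).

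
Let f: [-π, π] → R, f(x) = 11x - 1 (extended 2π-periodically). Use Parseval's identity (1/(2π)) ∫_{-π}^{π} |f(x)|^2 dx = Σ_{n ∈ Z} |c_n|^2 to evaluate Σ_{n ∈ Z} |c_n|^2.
Σ |c_n|^2 = 121π^2/3 + 1

Expand and integrate term by term over [-π, π]:
  ∫ (11x)^2 dx = 121·(2π^3/3); ∫ 2·11·(-1)·x dx = 0 (odd integrand); ∫ (-1)^2 dx = 1·2π.
So (1/(2π)) ∫_{-π}^{π} (11x - 1)^2 dx = 121π^2/3 + 1 = 121π^2/3 + 1.
Parseval ⇒ Σ |c_n|^2 = 121π^2/3 + 1.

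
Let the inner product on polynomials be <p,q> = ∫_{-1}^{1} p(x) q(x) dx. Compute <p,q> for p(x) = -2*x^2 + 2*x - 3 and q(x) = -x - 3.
<p,q> = 62/3

Expand the product: p(x)·q(x) = 2*x^3 + 4*x^2 - 3*x + 9.
∫_{-1}^{1} of each monomial x^k gives [2/(k+1) if k even, 0 if k odd]. Integrating term-by-term (or equivalently evaluating the antiderivative F(x) = x^4/2 + 4*x^3/3 - 3*x^2/2 + 9*x at the endpoints):
  F(1) − F(−1) = 28/3 − (-34/3) = 62/3.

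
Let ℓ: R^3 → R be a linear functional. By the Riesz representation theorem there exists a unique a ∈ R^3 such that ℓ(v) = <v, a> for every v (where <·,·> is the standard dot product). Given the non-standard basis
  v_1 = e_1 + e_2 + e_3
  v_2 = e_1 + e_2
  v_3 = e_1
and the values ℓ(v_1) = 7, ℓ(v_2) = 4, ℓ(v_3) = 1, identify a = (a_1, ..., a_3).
a = (1, 3, 3)

Write a = (a_1, ..., a_3) in the standard basis. For each basis vector v_i, ℓ(v_i) = <v_i, a> is a linear equation in the a_j's. Collect the n equations into a matrix system V a = ℓ, where row i of V is v_i (expressed in the standard basis). Since V is invertible (lower-triangular with 1s on the diagonal, up to permutation), solve by back-substitution:
  V =
[[1, 1, 1],
 [1, 1, 0],
 [1, 0, 0]]
  V a = (7, 4, 1)
Solving gives a = (1, 3, 3).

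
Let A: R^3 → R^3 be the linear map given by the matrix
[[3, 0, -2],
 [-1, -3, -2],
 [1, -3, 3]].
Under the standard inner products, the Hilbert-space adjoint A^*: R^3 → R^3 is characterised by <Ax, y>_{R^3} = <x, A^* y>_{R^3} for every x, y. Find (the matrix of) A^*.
A^* = A^T =
[[3, -1, 1],
 [0, -3, -3],
 [-2, -2, 3]]

For real matrices with standard dot products, the defining identity <Ax, y> = <x, A^* y> gives (Ax)^T y = x^T (A^*) y, i.e. x^T A^T y = x^T (A^*) y. Since this holds for all x, y, we must have A^* = A^T. Therefore
A^* =
[[3, -1, 1],
 [0, -3, -3],
 [-2, -2, 3]].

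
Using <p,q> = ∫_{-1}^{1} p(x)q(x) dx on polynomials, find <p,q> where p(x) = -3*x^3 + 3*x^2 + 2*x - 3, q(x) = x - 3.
<p,q> = 182/15

Expand the product: p(x)·q(x) = -3*x^4 + 12*x^3 - 7*x^2 - 9*x + 9.
∫_{-1}^{1} of each monomial x^k gives [2/(k+1) if k even, 0 if k odd]. Integrating term-by-term (or equivalently evaluating the antiderivative F(x) = -3*x^5/5 + 3*x^4 - 7*x^3/3 - 9*x^2/2 + 9*x at the endpoints):
  F(1) − F(−1) = 137/30 − (-227/30) = 182/15.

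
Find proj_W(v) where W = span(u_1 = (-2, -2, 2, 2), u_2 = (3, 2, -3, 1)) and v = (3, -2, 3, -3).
proj_W(v) = (-33/43, 2/43, 33/43, -107/43)

Set up U = [u_1 | ... | u_2] ∈ R^(4×2). The projector onto W = col(U) is P = U (U^T U)^(-1) U^T.
Compute U^T U =
  [16, -14]
  [-14, 23],
and U^T v = (-2, -7).
Solve U^T U · c = U^T v for the coefficients: c = (-36/43, -35/43). The projection is proj_W(v) = U c.
Check: (v - proj_W(v)) · u_1 = 0  (should be 0).
Check: (v - proj_W(v)) · u_2 = 0  (should be 0).
Result: proj_W(v) = (-33/43, 2/43, 33/43, -107/43).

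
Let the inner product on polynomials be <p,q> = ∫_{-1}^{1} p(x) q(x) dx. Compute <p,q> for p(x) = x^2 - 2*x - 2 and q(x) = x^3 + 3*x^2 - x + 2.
<p,q> = -134/15

Expand the product: p(x)·q(x) = x^5 + x^4 - 9*x^3 - 2*x^2 - 2*x - 4.
∫_{-1}^{1} of each monomial x^k gives [2/(k+1) if k even, 0 if k odd]. Integrating term-by-term (or equivalently evaluating the antiderivative F(x) = x^6/6 + x^5/5 - 9*x^4/4 - 2*x^3/3 - x^2 - 4*x at the endpoints):
  F(1) − F(−1) = -151/20 − (83/60) = -134/15.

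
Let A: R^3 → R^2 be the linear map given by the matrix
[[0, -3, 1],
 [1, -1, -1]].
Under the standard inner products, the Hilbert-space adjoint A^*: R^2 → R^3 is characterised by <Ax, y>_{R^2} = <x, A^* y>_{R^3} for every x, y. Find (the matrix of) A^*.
A^* = A^T =
[[0, 1],
 [-3, -1],
 [1, -1]]

For real matrices with standard dot products, the defining identity <Ax, y> = <x, A^* y> gives (Ax)^T y = x^T (A^*) y, i.e. x^T A^T y = x^T (A^*) y. Since this holds for all x, y, we must have A^* = A^T. Therefore
A^* =
[[0, 1],
 [-3, -1],
 [1, -1]].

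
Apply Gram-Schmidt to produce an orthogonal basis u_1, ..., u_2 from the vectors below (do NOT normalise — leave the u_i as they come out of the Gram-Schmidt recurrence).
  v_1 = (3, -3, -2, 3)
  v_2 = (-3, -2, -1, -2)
Orthogonal basis:
  u_1 = (3, -3, -2, 3)
  u_2 = (-72/31, -83/31, -45/31, -41/31)

Apply the Gram-Schmidt recurrence
  u_1 = v_1
  u_i = v_i − Σ_{j<i} ((v_i · u_j) / (u_j · u_j)) · u_j.

Step by step this gives:
  u_1 = (3, -3, -2, 3)
  u_2 = (-72/31, -83/31, -45/31, -41/31)

Orthogonality check:
  u_2 · u_1 = 0 (should be 0)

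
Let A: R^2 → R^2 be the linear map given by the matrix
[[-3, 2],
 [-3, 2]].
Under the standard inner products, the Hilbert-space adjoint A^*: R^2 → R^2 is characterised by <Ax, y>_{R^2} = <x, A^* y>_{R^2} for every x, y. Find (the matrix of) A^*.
A^* = A^T =
[[-3, -3],
 [2, 2]]

For real matrices with standard dot products, the defining identity <Ax, y> = <x, A^* y> gives (Ax)^T y = x^T (A^*) y, i.e. x^T A^T y = x^T (A^*) y. Since this holds for all x, y, we must have A^* = A^T. Therefore
A^* =
[[-3, -3],
 [2, 2]].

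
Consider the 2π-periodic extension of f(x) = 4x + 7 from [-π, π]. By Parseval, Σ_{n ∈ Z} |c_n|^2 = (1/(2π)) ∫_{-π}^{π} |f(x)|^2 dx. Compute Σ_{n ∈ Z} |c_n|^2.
Σ |c_n|^2 = 16π^2/3 + 49

Expand and integrate term by term over [-π, π]:
  ∫ (4x)^2 dx = 16·(2π^3/3); ∫ 2·4·(7)·x dx = 0 (odd integrand); ∫ 7^2 dx = 49·2π.
So (1/(2π)) ∫_{-π}^{π} (4x + 7)^2 dx = 16π^2/3 + 49 = 16π^2/3 + 49.
Parseval ⇒ Σ |c_n|^2 = 16π^2/3 + 49.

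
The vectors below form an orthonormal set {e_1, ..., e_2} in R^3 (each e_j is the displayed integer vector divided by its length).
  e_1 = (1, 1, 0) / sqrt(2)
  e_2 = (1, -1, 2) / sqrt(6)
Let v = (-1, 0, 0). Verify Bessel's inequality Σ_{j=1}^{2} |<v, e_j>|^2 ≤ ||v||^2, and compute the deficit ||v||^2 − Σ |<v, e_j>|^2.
Σ |<v, e_j>|^2 = 2/3; ||v||^2 = 1; deficit = 1/3

Write each e_j = u_j / sqrt(<u_j, u_j>) where u_j is the displayed integer vector. Then <v, e_j> = <v, u_j> / sqrt(<u_j, u_j>), so |<v, e_j>|^2 = <v, u_j>^2 / <u_j, u_j>.
Coefficients: <v, e_1> = -1/sqrt(2), <v, e_2> = -1/sqrt(6).
Square and sum: Σ |<v, e_j>|^2 = 2/3.
Compute ||v||^2 = v·v = 1.
Deficit = 1 − 2/3 = 1/3 ≥ 0, confirming Bessel's inequality. (The deficit equals ||v − Σ <v,e_j> e_j||^2, the squared distance from v to span{e_j}.)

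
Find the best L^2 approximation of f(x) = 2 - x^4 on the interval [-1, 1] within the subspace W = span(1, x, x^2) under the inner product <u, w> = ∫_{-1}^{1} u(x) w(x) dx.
g(x) = 73/35 - 6*x^2/7

The best approximation g ∈ W is the orthogonal projection of f onto W. Writing g = a_0 + a_1 x + a_2 x^2, the coefficients solve the normal equations G · a = b where
  G_{ij} = <φ_i, φ_j> and b_i = <f, φ_i>, with φ_0 = 1, φ_1 = x, φ_2 = x^2.
G =
  [2, 0, 2/3]
  [0, 2/3, 0]
  [2/3, 0, 2/5],
b = (18/5, 0, 22/21).
Solving gives a_0 = 73/35, a_1 = 0, a_2 = -6/7, so
  g(x) = 73/35 - 6*x^2/7.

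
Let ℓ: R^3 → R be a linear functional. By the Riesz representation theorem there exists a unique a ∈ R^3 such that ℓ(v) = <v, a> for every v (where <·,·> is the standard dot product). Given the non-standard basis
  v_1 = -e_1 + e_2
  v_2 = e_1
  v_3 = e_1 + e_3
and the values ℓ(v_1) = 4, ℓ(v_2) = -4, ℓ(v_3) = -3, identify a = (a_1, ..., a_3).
a = (-4, 0, 1)

Write a = (a_1, ..., a_3) in the standard basis. For each basis vector v_i, ℓ(v_i) = <v_i, a> is a linear equation in the a_j's. Collect the n equations into a matrix system V a = ℓ, where row i of V is v_i (expressed in the standard basis). Since V is invertible (lower-triangular with 1s on the diagonal, up to permutation), solve by back-substitution:
  V =
[[-1, 1, 0],
 [1, 0, 0],
 [1, 0, 1]]
  V a = (4, -4, -3)
Solving gives a = (-4, 0, 1).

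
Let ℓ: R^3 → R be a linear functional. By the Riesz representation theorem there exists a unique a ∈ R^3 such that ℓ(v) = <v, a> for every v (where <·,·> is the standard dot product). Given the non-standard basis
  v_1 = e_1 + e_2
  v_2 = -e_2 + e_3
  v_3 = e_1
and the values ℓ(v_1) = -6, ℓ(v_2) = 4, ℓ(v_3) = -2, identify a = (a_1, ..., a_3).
a = (-2, -4, 0)

Write a = (a_1, ..., a_3) in the standard basis. For each basis vector v_i, ℓ(v_i) = <v_i, a> is a linear equation in the a_j's. Collect the n equations into a matrix system V a = ℓ, where row i of V is v_i (expressed in the standard basis). Since V is invertible (lower-triangular with 1s on the diagonal, up to permutation), solve by back-substitution:
  V =
[[1, 1, 0],
 [0, -1, 1],
 [1, 0, 0]]
  V a = (-6, 4, -2)
Solving gives a = (-2, -4, 0).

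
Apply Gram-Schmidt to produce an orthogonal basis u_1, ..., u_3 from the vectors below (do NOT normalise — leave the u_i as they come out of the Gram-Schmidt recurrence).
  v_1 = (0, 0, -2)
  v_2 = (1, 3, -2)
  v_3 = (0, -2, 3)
Orthogonal basis:
  u_1 = (0, 0, -2)
  u_2 = (1, 3, 0)
  u_3 = (3/5, -1/5, 0)

Apply the Gram-Schmidt recurrence
  u_1 = v_1
  u_i = v_i − Σ_{j<i} ((v_i · u_j) / (u_j · u_j)) · u_j.

Step by step this gives:
  u_1 = (0, 0, -2)
  u_2 = (1, 3, 0)
  u_3 = (3/5, -1/5, 0)

Orthogonality check:
  u_2 · u_1 = 0 (should be 0)
  u_3 · u_1 = 0 (should be 0)
  u_3 · u_2 = 0 (should be 0)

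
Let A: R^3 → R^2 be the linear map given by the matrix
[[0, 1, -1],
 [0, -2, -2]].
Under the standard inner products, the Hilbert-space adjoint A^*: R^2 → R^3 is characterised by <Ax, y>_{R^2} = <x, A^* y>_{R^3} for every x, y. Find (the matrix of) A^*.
A^* = A^T =
[[0, 0],
 [1, -2],
 [-1, -2]]

For real matrices with standard dot products, the defining identity <Ax, y> = <x, A^* y> gives (Ax)^T y = x^T (A^*) y, i.e. x^T A^T y = x^T (A^*) y. Since this holds for all x, y, we must have A^* = A^T. Therefore
A^* =
[[0, 0],
 [1, -2],
 [-1, -2]].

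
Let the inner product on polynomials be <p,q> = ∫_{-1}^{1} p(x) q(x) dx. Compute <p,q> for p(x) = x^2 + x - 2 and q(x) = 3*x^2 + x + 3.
<p,q> = -182/15

Expand the product: p(x)·q(x) = 3*x^4 + 4*x^3 - 2*x^2 + x - 6.
∫_{-1}^{1} of each monomial x^k gives [2/(k+1) if k even, 0 if k odd]. Integrating term-by-term (or equivalently evaluating the antiderivative F(x) = 3*x^5/5 + x^4 - 2*x^3/3 + x^2/2 - 6*x at the endpoints):
  F(1) − F(−1) = -137/30 − (227/30) = -182/15.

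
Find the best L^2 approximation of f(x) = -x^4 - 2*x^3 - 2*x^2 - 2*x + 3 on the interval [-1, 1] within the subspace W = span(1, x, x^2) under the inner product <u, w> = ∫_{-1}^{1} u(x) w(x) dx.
g(x) = -20*x^2/7 - 16*x/5 + 108/35

The best approximation g ∈ W is the orthogonal projection of f onto W. Writing g = a_0 + a_1 x + a_2 x^2, the coefficients solve the normal equations G · a = b where
  G_{ij} = <φ_i, φ_j> and b_i = <f, φ_i>, with φ_0 = 1, φ_1 = x, φ_2 = x^2.
G =
  [2, 0, 2/3]
  [0, 2/3, 0]
  [2/3, 0, 2/5],
b = (64/15, -32/15, 32/35).
Solving gives a_0 = 108/35, a_1 = -16/5, a_2 = -20/7, so
  g(x) = -20*x^2/7 - 16*x/5 + 108/35.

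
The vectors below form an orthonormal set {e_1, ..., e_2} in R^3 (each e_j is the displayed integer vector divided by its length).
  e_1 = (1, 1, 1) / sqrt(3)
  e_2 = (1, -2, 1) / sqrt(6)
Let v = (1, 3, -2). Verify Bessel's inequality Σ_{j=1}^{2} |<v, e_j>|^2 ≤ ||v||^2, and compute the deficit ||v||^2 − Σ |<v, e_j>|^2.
Σ |<v, e_j>|^2 = 19/2; ||v||^2 = 14; deficit = 9/2

Write each e_j = u_j / sqrt(<u_j, u_j>) where u_j is the displayed integer vector. Then <v, e_j> = <v, u_j> / sqrt(<u_j, u_j>), so |<v, e_j>|^2 = <v, u_j>^2 / <u_j, u_j>.
Coefficients: <v, e_1> = 2/sqrt(3), <v, e_2> = -7/sqrt(6).
Square and sum: Σ |<v, e_j>|^2 = 19/2.
Compute ||v||^2 = v·v = 14.
Deficit = 14 − 19/2 = 9/2 ≥ 0, confirming Bessel's inequality. (The deficit equals ||v − Σ <v,e_j> e_j||^2, the squared distance from v to span{e_j}.)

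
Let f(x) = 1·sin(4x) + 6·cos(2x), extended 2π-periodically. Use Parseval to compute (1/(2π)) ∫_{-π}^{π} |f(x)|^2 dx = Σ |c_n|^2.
Σ |c_n|^2 = 37/2

Expand |f|^2 and use orthogonality of {sin(nx), cos(mx)} on [-π, π]:
  ∫_{-π}^{π} sin(nx)^2 dx = π, ∫ cos(mx)^2 dx = π, and cross terms integrate to 0.
So ∫_{-π}^{π} f(x)^2 dx = 1^2 · π + 6^2 · π = (1 + 36)π.
Divide by 2π: (1 + 36)/2 = 37/2.
By Parseval, this equals Σ |c_n|^2.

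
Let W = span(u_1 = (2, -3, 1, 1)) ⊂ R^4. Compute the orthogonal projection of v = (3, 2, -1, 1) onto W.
proj_W(v) = (0, 0, 0, 0)

Set up U = [u_1 | ... | u_1] ∈ R^(4×1). The projector onto W = col(U) is P = U (U^T U)^(-1) U^T.
Compute U^T U =
  [15],
and U^T v = (0).
Solve U^T U · c = U^T v for the coefficients: c = (0). The projection is proj_W(v) = U c.
Check: (v - proj_W(v)) · u_1 = 0  (should be 0).
Result: proj_W(v) = (0, 0, 0, 0).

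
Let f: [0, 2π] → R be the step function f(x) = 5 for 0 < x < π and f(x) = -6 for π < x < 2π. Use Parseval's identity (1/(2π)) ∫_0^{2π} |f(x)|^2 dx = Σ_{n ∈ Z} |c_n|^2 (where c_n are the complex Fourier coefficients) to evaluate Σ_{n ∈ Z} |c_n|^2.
Σ |c_n|^2 = 61/2

Parseval equates the L^2 energy of f (normalised by 1/(2π)) with the ℓ^2 sum of its Fourier coefficients: (1/(2π)) ∫_0^{2π} |f|^2 = Σ |c_n|^2.
Compute the left side: (1/(2π)) [∫_0^π 5^2 dx + ∫_π^{2π} (-6)^2 dx] = (1/(2π)) · (25π + 36π) = (25 + 36)/2 = 61/2.
So Σ_{n ∈ Z} |c_n|^2 = 61/2.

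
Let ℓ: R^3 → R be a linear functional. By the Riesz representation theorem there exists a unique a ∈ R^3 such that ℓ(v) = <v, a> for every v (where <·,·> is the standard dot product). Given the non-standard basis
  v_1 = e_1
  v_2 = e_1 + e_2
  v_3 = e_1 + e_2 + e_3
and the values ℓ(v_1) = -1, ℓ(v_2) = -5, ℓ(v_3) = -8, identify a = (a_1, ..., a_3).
a = (-1, -4, -3)

Write a = (a_1, ..., a_3) in the standard basis. For each basis vector v_i, ℓ(v_i) = <v_i, a> is a linear equation in the a_j's. Collect the n equations into a matrix system V a = ℓ, where row i of V is v_i (expressed in the standard basis). Since V is invertible (lower-triangular with 1s on the diagonal, up to permutation), solve by back-substitution:
  V =
[[1, 0, 0],
 [1, 1, 0],
 [1, 1, 1]]
  V a = (-1, -5, -8)
Solving gives a = (-1, -4, -3).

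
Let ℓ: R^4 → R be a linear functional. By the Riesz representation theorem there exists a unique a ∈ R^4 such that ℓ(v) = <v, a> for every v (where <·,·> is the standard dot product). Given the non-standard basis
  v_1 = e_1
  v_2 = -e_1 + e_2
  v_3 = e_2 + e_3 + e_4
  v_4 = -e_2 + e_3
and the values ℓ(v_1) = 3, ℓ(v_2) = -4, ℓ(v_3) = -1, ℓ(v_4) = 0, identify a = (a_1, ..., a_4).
a = (3, -1, -1, 1)

Write a = (a_1, ..., a_4) in the standard basis. For each basis vector v_i, ℓ(v_i) = <v_i, a> is a linear equation in the a_j's. Collect the n equations into a matrix system V a = ℓ, where row i of V is v_i (expressed in the standard basis). Since V is invertible (lower-triangular with 1s on the diagonal, up to permutation), solve by back-substitution:
  V =
[[1, 0, 0, 0],
 [-1, 1, 0, 0],
 [0, 1, 1, 1],
 [0, -1, 1, 0]]
  V a = (3, -4, -1, 0)
Solving gives a = (3, -1, -1, 1).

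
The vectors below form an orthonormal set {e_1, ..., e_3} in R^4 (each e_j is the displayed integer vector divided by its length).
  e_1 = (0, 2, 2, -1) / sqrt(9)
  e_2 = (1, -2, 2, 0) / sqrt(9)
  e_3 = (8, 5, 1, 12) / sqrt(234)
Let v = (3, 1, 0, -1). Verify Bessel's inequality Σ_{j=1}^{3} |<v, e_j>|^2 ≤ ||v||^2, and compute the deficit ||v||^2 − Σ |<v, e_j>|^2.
Σ |<v, e_j>|^2 = 61/26; ||v||^2 = 11; deficit = 225/26

Write each e_j = u_j / sqrt(<u_j, u_j>) where u_j is the displayed integer vector. Then <v, e_j> = <v, u_j> / sqrt(<u_j, u_j>), so |<v, e_j>|^2 = <v, u_j>^2 / <u_j, u_j>.
Coefficients: <v, e_1> = 3/sqrt(9), <v, e_2> = 1/sqrt(9), <v, e_3> = 17/sqrt(234).
Square and sum: Σ |<v, e_j>|^2 = 61/26.
Compute ||v||^2 = v·v = 11.
Deficit = 11 − 61/26 = 225/26 ≥ 0, confirming Bessel's inequality. (The deficit equals ||v − Σ <v,e_j> e_j||^2, the squared distance from v to span{e_j}.)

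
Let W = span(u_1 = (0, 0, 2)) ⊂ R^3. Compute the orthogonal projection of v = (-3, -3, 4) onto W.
proj_W(v) = (0, 0, 4)

Set up U = [u_1 | ... | u_1] ∈ R^(3×1). The projector onto W = col(U) is P = U (U^T U)^(-1) U^T.
Compute U^T U =
  [4],
and U^T v = (8).
Solve U^T U · c = U^T v for the coefficients: c = (2). The projection is proj_W(v) = U c.
Check: (v - proj_W(v)) · u_1 = 0  (should be 0).
Result: proj_W(v) = (0, 0, 4).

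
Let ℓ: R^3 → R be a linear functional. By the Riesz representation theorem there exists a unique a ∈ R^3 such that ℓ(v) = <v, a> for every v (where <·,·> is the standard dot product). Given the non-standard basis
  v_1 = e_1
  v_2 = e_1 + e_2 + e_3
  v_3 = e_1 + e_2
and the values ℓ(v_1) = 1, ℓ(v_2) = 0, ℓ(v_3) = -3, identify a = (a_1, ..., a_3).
a = (1, -4, 3)

Write a = (a_1, ..., a_3) in the standard basis. For each basis vector v_i, ℓ(v_i) = <v_i, a> is a linear equation in the a_j's. Collect the n equations into a matrix system V a = ℓ, where row i of V is v_i (expressed in the standard basis). Since V is invertible (lower-triangular with 1s on the diagonal, up to permutation), solve by back-substitution:
  V =
[[1, 0, 0],
 [1, 1, 1],
 [1, 1, 0]]
  V a = (1, 0, -3)
Solving gives a = (1, -4, 3).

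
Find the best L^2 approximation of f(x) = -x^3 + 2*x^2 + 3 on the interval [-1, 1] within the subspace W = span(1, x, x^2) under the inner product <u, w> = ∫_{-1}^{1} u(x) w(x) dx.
g(x) = 2*x^2 - 3*x/5 + 3

The best approximation g ∈ W is the orthogonal projection of f onto W. Writing g = a_0 + a_1 x + a_2 x^2, the coefficients solve the normal equations G · a = b where
  G_{ij} = <φ_i, φ_j> and b_i = <f, φ_i>, with φ_0 = 1, φ_1 = x, φ_2 = x^2.
G =
  [2, 0, 2/3]
  [0, 2/3, 0]
  [2/3, 0, 2/5],
b = (22/3, -2/5, 14/5).
Solving gives a_0 = 3, a_1 = -3/5, a_2 = 2, so
  g(x) = 2*x^2 - 3*x/5 + 3.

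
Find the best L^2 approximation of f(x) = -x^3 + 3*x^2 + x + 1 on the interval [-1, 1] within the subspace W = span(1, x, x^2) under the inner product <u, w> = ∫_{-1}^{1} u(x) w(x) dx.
g(x) = 3*x^2 + 2*x/5 + 1

The best approximation g ∈ W is the orthogonal projection of f onto W. Writing g = a_0 + a_1 x + a_2 x^2, the coefficients solve the normal equations G · a = b where
  G_{ij} = <φ_i, φ_j> and b_i = <f, φ_i>, with φ_0 = 1, φ_1 = x, φ_2 = x^2.
G =
  [2, 0, 2/3]
  [0, 2/3, 0]
  [2/3, 0, 2/5],
b = (4, 4/15, 28/15).
Solving gives a_0 = 1, a_1 = 2/5, a_2 = 3, so
  g(x) = 3*x^2 + 2*x/5 + 1.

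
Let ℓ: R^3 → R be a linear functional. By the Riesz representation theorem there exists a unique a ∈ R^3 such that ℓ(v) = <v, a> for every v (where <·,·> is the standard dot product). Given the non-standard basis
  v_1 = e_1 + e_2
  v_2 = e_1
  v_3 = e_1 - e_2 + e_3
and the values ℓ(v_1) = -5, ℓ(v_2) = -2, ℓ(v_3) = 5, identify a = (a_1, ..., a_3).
a = (-2, -3, 4)

Write a = (a_1, ..., a_3) in the standard basis. For each basis vector v_i, ℓ(v_i) = <v_i, a> is a linear equation in the a_j's. Collect the n equations into a matrix system V a = ℓ, where row i of V is v_i (expressed in the standard basis). Since V is invertible (lower-triangular with 1s on the diagonal, up to permutation), solve by back-substitution:
  V =
[[1, 1, 0],
 [1, 0, 0],
 [1, -1, 1]]
  V a = (-5, -2, 5)
Solving gives a = (-2, -3, 4).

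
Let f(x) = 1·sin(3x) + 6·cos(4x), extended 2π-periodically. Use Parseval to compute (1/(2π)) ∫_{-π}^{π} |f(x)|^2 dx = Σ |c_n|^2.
Σ |c_n|^2 = 37/2

Expand |f|^2 and use orthogonality of {sin(nx), cos(mx)} on [-π, π]:
  ∫_{-π}^{π} sin(nx)^2 dx = π, ∫ cos(mx)^2 dx = π, and cross terms integrate to 0.
So ∫_{-π}^{π} f(x)^2 dx = 1^2 · π + 6^2 · π = (1 + 36)π.
Divide by 2π: (1 + 36)/2 = 37/2.
By Parseval, this equals Σ |c_n|^2.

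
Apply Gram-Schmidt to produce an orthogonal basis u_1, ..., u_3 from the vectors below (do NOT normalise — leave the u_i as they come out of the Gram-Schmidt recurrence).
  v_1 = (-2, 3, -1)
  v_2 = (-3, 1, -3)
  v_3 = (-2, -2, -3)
Orthogonal basis:
  u_1 = (-2, 3, -1)
  u_2 = (-9/7, -11/7, -15/7)
  u_3 = (-4/61, -3/122, 7/122)

Apply the Gram-Schmidt recurrence
  u_1 = v_1
  u_i = v_i − Σ_{j<i} ((v_i · u_j) / (u_j · u_j)) · u_j.

Step by step this gives:
  u_1 = (-2, 3, -1)
  u_2 = (-9/7, -11/7, -15/7)
  u_3 = (-4/61, -3/122, 7/122)

Orthogonality check:
  u_2 · u_1 = 0 (should be 0)
  u_3 · u_1 = 0 (should be 0)
  u_3 · u_2 = 0 (should be 0)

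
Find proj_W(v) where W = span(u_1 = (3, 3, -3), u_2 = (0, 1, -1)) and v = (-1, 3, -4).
proj_W(v) = (-1, 7/2, -7/2)

Set up U = [u_1 | ... | u_2] ∈ R^(3×2). The projector onto W = col(U) is P = U (U^T U)^(-1) U^T.
Compute U^T U =
  [27, 6]
  [6, 2],
and U^T v = (18, 7).
Solve U^T U · c = U^T v for the coefficients: c = (-1/3, 9/2). The projection is proj_W(v) = U c.
Check: (v - proj_W(v)) · u_1 = 0  (should be 0).
Check: (v - proj_W(v)) · u_2 = 0  (should be 0).
Result: proj_W(v) = (-1, 7/2, -7/2).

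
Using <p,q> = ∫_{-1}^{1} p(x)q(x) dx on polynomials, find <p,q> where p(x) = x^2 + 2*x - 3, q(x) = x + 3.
<p,q> = -44/3

Expand the product: p(x)·q(x) = x^3 + 5*x^2 + 3*x - 9.
∫_{-1}^{1} of each monomial x^k gives [2/(k+1) if k even, 0 if k odd]. Integrating term-by-term (or equivalently evaluating the antiderivative F(x) = x^4/4 + 5*x^3/3 + 3*x^2/2 - 9*x at the endpoints):
  F(1) − F(−1) = -67/12 − (109/12) = -44/3.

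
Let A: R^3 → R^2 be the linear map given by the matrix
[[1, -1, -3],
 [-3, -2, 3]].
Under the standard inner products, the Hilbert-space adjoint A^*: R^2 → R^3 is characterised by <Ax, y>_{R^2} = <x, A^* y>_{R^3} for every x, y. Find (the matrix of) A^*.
A^* = A^T =
[[1, -3],
 [-1, -2],
 [-3, 3]]

For real matrices with standard dot products, the defining identity <Ax, y> = <x, A^* y> gives (Ax)^T y = x^T (A^*) y, i.e. x^T A^T y = x^T (A^*) y. Since this holds for all x, y, we must have A^* = A^T. Therefore
A^* =
[[1, -3],
 [-1, -2],
 [-3, 3]].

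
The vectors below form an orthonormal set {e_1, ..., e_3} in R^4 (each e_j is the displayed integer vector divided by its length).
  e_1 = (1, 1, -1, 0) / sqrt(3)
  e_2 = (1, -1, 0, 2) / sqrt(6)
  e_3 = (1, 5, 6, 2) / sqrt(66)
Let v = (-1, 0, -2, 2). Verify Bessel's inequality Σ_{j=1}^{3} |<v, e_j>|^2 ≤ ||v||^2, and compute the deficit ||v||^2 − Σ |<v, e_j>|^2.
Σ |<v, e_j>|^2 = 101/33; ||v||^2 = 9; deficit = 196/33

Write each e_j = u_j / sqrt(<u_j, u_j>) where u_j is the displayed integer vector. Then <v, e_j> = <v, u_j> / sqrt(<u_j, u_j>), so |<v, e_j>|^2 = <v, u_j>^2 / <u_j, u_j>.
Coefficients: <v, e_1> = 1/sqrt(3), <v, e_2> = 3/sqrt(6), <v, e_3> = -9/sqrt(66).
Square and sum: Σ |<v, e_j>|^2 = 101/33.
Compute ||v||^2 = v·v = 9.
Deficit = 9 − 101/33 = 196/33 ≥ 0, confirming Bessel's inequality. (The deficit equals ||v − Σ <v,e_j> e_j||^2, the squared distance from v to span{e_j}.)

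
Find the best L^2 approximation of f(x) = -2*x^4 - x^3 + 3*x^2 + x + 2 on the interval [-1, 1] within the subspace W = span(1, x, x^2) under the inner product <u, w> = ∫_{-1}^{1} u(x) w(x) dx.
g(x) = 9*x^2/7 + 2*x/5 + 76/35

The best approximation g ∈ W is the orthogonal projection of f onto W. Writing g = a_0 + a_1 x + a_2 x^2, the coefficients solve the normal equations G · a = b where
  G_{ij} = <φ_i, φ_j> and b_i = <f, φ_i>, with φ_0 = 1, φ_1 = x, φ_2 = x^2.
G =
  [2, 0, 2/3]
  [0, 2/3, 0]
  [2/3, 0, 2/5],
b = (26/5, 4/15, 206/105).
Solving gives a_0 = 76/35, a_1 = 2/5, a_2 = 9/7, so
  g(x) = 9*x^2/7 + 2*x/5 + 76/35.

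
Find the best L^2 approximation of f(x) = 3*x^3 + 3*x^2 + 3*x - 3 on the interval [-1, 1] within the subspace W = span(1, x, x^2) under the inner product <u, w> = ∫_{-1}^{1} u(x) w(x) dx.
g(x) = 3*x^2 + 24*x/5 - 3

The best approximation g ∈ W is the orthogonal projection of f onto W. Writing g = a_0 + a_1 x + a_2 x^2, the coefficients solve the normal equations G · a = b where
  G_{ij} = <φ_i, φ_j> and b_i = <f, φ_i>, with φ_0 = 1, φ_1 = x, φ_2 = x^2.
G =
  [2, 0, 2/3]
  [0, 2/3, 0]
  [2/3, 0, 2/5],
b = (-4, 16/5, -4/5).
Solving gives a_0 = -3, a_1 = 24/5, a_2 = 3, so
  g(x) = 3*x^2 + 24*x/5 - 3.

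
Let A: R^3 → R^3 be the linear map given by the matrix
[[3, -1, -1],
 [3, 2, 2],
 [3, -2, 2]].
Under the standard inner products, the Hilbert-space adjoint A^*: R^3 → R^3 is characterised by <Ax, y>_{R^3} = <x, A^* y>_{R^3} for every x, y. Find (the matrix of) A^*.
A^* = A^T =
[[3, 3, 3],
 [-1, 2, -2],
 [-1, 2, 2]]

For real matrices with standard dot products, the defining identity <Ax, y> = <x, A^* y> gives (Ax)^T y = x^T (A^*) y, i.e. x^T A^T y = x^T (A^*) y. Since this holds for all x, y, we must have A^* = A^T. Therefore
A^* =
[[3, 3, 3],
 [-1, 2, -2],
 [-1, 2, 2]].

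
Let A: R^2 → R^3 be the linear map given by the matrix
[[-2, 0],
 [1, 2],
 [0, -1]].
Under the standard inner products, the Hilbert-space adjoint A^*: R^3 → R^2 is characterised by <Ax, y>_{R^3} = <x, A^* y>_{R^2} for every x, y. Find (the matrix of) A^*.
A^* = A^T =
[[-2, 1, 0],
 [0, 2, -1]]

For real matrices with standard dot products, the defining identity <Ax, y> = <x, A^* y> gives (Ax)^T y = x^T (A^*) y, i.e. x^T A^T y = x^T (A^*) y. Since this holds for all x, y, we must have A^* = A^T. Therefore
A^* =
[[-2, 1, 0],
 [0, 2, -1]].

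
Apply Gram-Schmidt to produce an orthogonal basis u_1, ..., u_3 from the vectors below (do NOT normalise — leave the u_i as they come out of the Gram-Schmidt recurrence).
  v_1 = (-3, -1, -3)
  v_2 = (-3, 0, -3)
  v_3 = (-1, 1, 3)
Orthogonal basis:
  u_1 = (-3, -1, -3)
  u_2 = (-3/19, 18/19, -3/19)
  u_3 = (-2, 0, 2)

Apply the Gram-Schmidt recurrence
  u_1 = v_1
  u_i = v_i − Σ_{j<i} ((v_i · u_j) / (u_j · u_j)) · u_j.

Step by step this gives:
  u_1 = (-3, -1, -3)
  u_2 = (-3/19, 18/19, -3/19)
  u_3 = (-2, 0, 2)

Orthogonality check:
  u_2 · u_1 = 0 (should be 0)
  u_3 · u_1 = 0 (should be 0)
  u_3 · u_2 = 0 (should be 0)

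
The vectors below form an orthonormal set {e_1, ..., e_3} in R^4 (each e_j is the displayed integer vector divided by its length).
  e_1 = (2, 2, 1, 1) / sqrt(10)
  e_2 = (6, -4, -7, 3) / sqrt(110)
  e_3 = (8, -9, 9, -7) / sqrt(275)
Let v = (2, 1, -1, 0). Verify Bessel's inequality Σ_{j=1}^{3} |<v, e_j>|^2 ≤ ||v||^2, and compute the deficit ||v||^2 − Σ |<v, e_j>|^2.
Σ |<v, e_j>|^2 = 114/25; ||v||^2 = 6; deficit = 36/25

Write each e_j = u_j / sqrt(<u_j, u_j>) where u_j is the displayed integer vector. Then <v, e_j> = <v, u_j> / sqrt(<u_j, u_j>), so |<v, e_j>|^2 = <v, u_j>^2 / <u_j, u_j>.
Coefficients: <v, e_1> = 5/sqrt(10), <v, e_2> = 15/sqrt(110), <v, e_3> = -2/sqrt(275).
Square and sum: Σ |<v, e_j>|^2 = 114/25.
Compute ||v||^2 = v·v = 6.
Deficit = 6 − 114/25 = 36/25 ≥ 0, confirming Bessel's inequality. (The deficit equals ||v − Σ <v,e_j> e_j||^2, the squared distance from v to span{e_j}.)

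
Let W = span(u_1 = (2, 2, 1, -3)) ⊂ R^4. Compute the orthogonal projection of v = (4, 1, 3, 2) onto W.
proj_W(v) = (7/9, 7/9, 7/18, -7/6)

Set up U = [u_1 | ... | u_1] ∈ R^(4×1). The projector onto W = col(U) is P = U (U^T U)^(-1) U^T.
Compute U^T U =
  [18],
and U^T v = (7).
Solve U^T U · c = U^T v for the coefficients: c = (7/18). The projection is proj_W(v) = U c.
Check: (v - proj_W(v)) · u_1 = 0  (should be 0).
Result: proj_W(v) = (7/9, 7/9, 7/18, -7/6).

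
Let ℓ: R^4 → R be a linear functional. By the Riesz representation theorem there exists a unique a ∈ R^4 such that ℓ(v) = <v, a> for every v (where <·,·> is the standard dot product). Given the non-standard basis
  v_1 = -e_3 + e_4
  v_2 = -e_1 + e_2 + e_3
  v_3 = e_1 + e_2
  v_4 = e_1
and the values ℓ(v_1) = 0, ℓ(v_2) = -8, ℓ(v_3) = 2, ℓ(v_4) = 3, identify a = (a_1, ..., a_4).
a = (3, -1, -4, -4)

Write a = (a_1, ..., a_4) in the standard basis. For each basis vector v_i, ℓ(v_i) = <v_i, a> is a linear equation in the a_j's. Collect the n equations into a matrix system V a = ℓ, where row i of V is v_i (expressed in the standard basis). Since V is invertible (lower-triangular with 1s on the diagonal, up to permutation), solve by back-substitution:
  V =
[[0, 0, -1, 1],
 [-1, 1, 1, 0],
 [1, 1, 0, 0],
 [1, 0, 0, 0]]
  V a = (0, -8, 2, 3)
Solving gives a = (3, -1, -4, -4).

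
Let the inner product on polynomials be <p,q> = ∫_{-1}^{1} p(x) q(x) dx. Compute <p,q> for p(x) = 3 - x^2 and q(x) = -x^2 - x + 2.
<p,q> = 136/15

Expand the product: p(x)·q(x) = x^4 + x^3 - 5*x^2 - 3*x + 6.
∫_{-1}^{1} of each monomial x^k gives [2/(k+1) if k even, 0 if k odd]. Integrating term-by-term (or equivalently evaluating the antiderivative F(x) = x^5/5 + x^4/4 - 5*x^3/3 - 3*x^2/2 + 6*x at the endpoints):
  F(1) − F(−1) = 197/60 − (-347/60) = 136/15.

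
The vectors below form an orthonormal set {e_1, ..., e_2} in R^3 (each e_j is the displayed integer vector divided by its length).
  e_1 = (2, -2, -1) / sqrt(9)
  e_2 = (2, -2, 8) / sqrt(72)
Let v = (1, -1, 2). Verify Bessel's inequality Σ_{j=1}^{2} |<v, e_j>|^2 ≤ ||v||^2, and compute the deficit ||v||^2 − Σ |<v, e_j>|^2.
Σ |<v, e_j>|^2 = 6; ||v||^2 = 6; deficit = 0

Write each e_j = u_j / sqrt(<u_j, u_j>) where u_j is the displayed integer vector. Then <v, e_j> = <v, u_j> / sqrt(<u_j, u_j>), so |<v, e_j>|^2 = <v, u_j>^2 / <u_j, u_j>.
Coefficients: <v, e_1> = 2/sqrt(9), <v, e_2> = 20/sqrt(72).
Square and sum: Σ |<v, e_j>|^2 = 6.
Compute ||v||^2 = v·v = 6.
Deficit = 6 − 6 = 0 ≥ 0, confirming Bessel's inequality. (The deficit equals ||v − Σ <v,e_j> e_j||^2, the squared distance from v to span{e_j}.)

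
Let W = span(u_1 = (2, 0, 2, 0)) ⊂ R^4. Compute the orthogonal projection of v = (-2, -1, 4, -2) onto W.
proj_W(v) = (1, 0, 1, 0)

Set up U = [u_1 | ... | u_1] ∈ R^(4×1). The projector onto W = col(U) is P = U (U^T U)^(-1) U^T.
Compute U^T U =
  [8],
and U^T v = (4).
Solve U^T U · c = U^T v for the coefficients: c = (1/2). The projection is proj_W(v) = U c.
Check: (v - proj_W(v)) · u_1 = 0  (should be 0).
Result: proj_W(v) = (1, 0, 1, 0).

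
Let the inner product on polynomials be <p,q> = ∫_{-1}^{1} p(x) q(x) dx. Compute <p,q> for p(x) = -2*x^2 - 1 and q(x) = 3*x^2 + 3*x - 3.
<p,q> = 28/5

Expand the product: p(x)·q(x) = -6*x^4 - 6*x^3 + 3*x^2 - 3*x + 3.
∫_{-1}^{1} of each monomial x^k gives [2/(k+1) if k even, 0 if k odd]. Integrating term-by-term (or equivalently evaluating the antiderivative F(x) = -6*x^5/5 - 3*x^4/2 + x^3 - 3*x^2/2 + 3*x at the endpoints):
  F(1) − F(−1) = -1/5 − (-29/5) = 28/5.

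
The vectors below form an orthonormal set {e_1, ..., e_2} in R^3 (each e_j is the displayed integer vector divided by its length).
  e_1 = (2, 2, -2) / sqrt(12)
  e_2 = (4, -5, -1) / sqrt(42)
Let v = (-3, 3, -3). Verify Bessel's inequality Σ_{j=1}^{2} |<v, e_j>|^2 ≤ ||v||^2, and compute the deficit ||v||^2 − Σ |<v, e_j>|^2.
Σ |<v, e_j>|^2 = 117/7; ||v||^2 = 27; deficit = 72/7

Write each e_j = u_j / sqrt(<u_j, u_j>) where u_j is the displayed integer vector. Then <v, e_j> = <v, u_j> / sqrt(<u_j, u_j>), so |<v, e_j>|^2 = <v, u_j>^2 / <u_j, u_j>.
Coefficients: <v, e_1> = 6/sqrt(12), <v, e_2> = -24/sqrt(42).
Square and sum: Σ |<v, e_j>|^2 = 117/7.
Compute ||v||^2 = v·v = 27.
Deficit = 27 − 117/7 = 72/7 ≥ 0, confirming Bessel's inequality. (The deficit equals ||v − Σ <v,e_j> e_j||^2, the squared distance from v to span{e_j}.)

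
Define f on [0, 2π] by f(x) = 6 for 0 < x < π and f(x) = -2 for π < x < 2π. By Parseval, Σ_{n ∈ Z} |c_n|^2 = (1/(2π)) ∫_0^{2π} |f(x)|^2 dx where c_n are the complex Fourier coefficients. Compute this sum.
Σ |c_n|^2 = 20

Parseval equates the L^2 energy of f (normalised by 1/(2π)) with the ℓ^2 sum of its Fourier coefficients: (1/(2π)) ∫_0^{2π} |f|^2 = Σ |c_n|^2.
Compute the left side: (1/(2π)) [∫_0^π 6^2 dx + ∫_π^{2π} (-2)^2 dx] = (1/(2π)) · (36π + 4π) = (36 + 4)/2 = 20.
So Σ_{n ∈ Z} |c_n|^2 = 20.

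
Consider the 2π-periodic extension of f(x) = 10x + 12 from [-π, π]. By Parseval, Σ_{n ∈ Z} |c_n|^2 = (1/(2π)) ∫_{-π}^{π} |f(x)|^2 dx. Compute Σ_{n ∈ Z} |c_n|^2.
Σ |c_n|^2 = 100π^2/3 + 144

Expand and integrate term by term over [-π, π]:
  ∫ (10x)^2 dx = 100·(2π^3/3); ∫ 2·10·(12)·x dx = 0 (odd integrand); ∫ 12^2 dx = 144·2π.
So (1/(2π)) ∫_{-π}^{π} (10x + 12)^2 dx = 100π^2/3 + 144 = 100π^2/3 + 144.
Parseval ⇒ Σ |c_n|^2 = 100π^2/3 + 144.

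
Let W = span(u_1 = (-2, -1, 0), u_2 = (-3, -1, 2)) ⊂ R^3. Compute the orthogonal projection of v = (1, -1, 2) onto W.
proj_W(v) = (5/21, 11/21, 34/21)

Set up U = [u_1 | ... | u_2] ∈ R^(3×2). The projector onto W = col(U) is P = U (U^T U)^(-1) U^T.
Compute U^T U =
  [5, 7]
  [7, 14],
and U^T v = (-1, 2).
Solve U^T U · c = U^T v for the coefficients: c = (-4/3, 17/21). The projection is proj_W(v) = U c.
Check: (v - proj_W(v)) · u_1 = 0  (should be 0).
Check: (v - proj_W(v)) · u_2 = 0  (should be 0).
Result: proj_W(v) = (5/21, 11/21, 34/21).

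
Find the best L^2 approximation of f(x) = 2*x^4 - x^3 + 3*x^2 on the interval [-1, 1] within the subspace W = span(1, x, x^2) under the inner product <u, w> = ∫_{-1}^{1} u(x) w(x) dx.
g(x) = 33*x^2/7 - 3*x/5 - 6/35

The best approximation g ∈ W is the orthogonal projection of f onto W. Writing g = a_0 + a_1 x + a_2 x^2, the coefficients solve the normal equations G · a = b where
  G_{ij} = <φ_i, φ_j> and b_i = <f, φ_i>, with φ_0 = 1, φ_1 = x, φ_2 = x^2.
G =
  [2, 0, 2/3]
  [0, 2/3, 0]
  [2/3, 0, 2/5],
b = (14/5, -2/5, 62/35).
Solving gives a_0 = -6/35, a_1 = -3/5, a_2 = 33/7, so
  g(x) = 33*x^2/7 - 3*x/5 - 6/35.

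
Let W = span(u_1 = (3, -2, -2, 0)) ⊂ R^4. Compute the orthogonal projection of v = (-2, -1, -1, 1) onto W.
proj_W(v) = (-6/17, 4/17, 4/17, 0)

Set up U = [u_1 | ... | u_1] ∈ R^(4×1). The projector onto W = col(U) is P = U (U^T U)^(-1) U^T.
Compute U^T U =
  [17],
and U^T v = (-2).
Solve U^T U · c = U^T v for the coefficients: c = (-2/17). The projection is proj_W(v) = U c.
Check: (v - proj_W(v)) · u_1 = 0  (should be 0).
Result: proj_W(v) = (-6/17, 4/17, 4/17, 0).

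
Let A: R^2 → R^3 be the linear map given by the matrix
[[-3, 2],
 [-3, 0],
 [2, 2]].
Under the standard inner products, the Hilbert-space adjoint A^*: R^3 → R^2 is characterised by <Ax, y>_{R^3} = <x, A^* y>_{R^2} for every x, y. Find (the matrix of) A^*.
A^* = A^T =
[[-3, -3, 2],
 [2, 0, 2]]

For real matrices with standard dot products, the defining identity <Ax, y> = <x, A^* y> gives (Ax)^T y = x^T (A^*) y, i.e. x^T A^T y = x^T (A^*) y. Since this holds for all x, y, we must have A^* = A^T. Therefore
A^* =
[[-3, -3, 2],
 [2, 0, 2]].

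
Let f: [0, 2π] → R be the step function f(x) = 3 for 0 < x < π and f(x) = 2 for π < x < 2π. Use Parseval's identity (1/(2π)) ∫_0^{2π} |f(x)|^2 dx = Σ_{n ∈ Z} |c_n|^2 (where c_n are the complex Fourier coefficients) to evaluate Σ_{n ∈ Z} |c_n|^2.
Σ |c_n|^2 = 13/2

Parseval equates the L^2 energy of f (normalised by 1/(2π)) with the ℓ^2 sum of its Fourier coefficients: (1/(2π)) ∫_0^{2π} |f|^2 = Σ |c_n|^2.
Compute the left side: (1/(2π)) [∫_0^π 3^2 dx + ∫_π^{2π} 2^2 dx] = (1/(2π)) · (9π + 4π) = (9 + 4)/2 = 13/2.
So Σ_{n ∈ Z} |c_n|^2 = 13/2.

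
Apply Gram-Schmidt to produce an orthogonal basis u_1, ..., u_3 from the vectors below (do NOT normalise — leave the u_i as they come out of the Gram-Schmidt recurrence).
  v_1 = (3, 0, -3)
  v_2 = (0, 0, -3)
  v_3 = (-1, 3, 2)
Orthogonal basis:
  u_1 = (3, 0, -3)
  u_2 = (-3/2, 0, -3/2)
  u_3 = (0, 3, 0)

Apply the Gram-Schmidt recurrence
  u_1 = v_1
  u_i = v_i − Σ_{j<i} ((v_i · u_j) / (u_j · u_j)) · u_j.

Step by step this gives:
  u_1 = (3, 0, -3)
  u_2 = (-3/2, 0, -3/2)
  u_3 = (0, 3, 0)

Orthogonality check:
  u_2 · u_1 = 0 (should be 0)
  u_3 · u_1 = 0 (should be 0)
  u_3 · u_2 = 0 (should be 0)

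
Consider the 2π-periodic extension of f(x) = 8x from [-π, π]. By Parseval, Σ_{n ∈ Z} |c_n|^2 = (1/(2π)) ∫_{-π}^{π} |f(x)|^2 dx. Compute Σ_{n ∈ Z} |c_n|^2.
Σ |c_n|^2 = 64π^2/3

Expand and integrate term by term over [-π, π]:
  ∫ (8x)^2 dx = 64·(2π^3/3); ∫ 2·8·(0)·x dx = 0 (odd integrand); ∫ 0^2 dx = 0·2π.
So (1/(2π)) ∫_{-π}^{π} (8x)^2 dx = 64π^2/3 + 0 = 64π^2/3.
Parseval ⇒ Σ |c_n|^2 = 64π^2/3.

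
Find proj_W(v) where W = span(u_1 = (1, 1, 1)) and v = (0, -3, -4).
proj_W(v) = (-7/3, -7/3, -7/3)

Set up U = [u_1 | ... | u_1] ∈ R^(3×1). The projector onto W = col(U) is P = U (U^T U)^(-1) U^T.
Compute U^T U =
  [3],
and U^T v = (-7).
Solve U^T U · c = U^T v for the coefficients: c = (-7/3). The projection is proj_W(v) = U c.
Check: (v - proj_W(v)) · u_1 = 0  (should be 0).
Result: proj_W(v) = (-7/3, -7/3, -7/3).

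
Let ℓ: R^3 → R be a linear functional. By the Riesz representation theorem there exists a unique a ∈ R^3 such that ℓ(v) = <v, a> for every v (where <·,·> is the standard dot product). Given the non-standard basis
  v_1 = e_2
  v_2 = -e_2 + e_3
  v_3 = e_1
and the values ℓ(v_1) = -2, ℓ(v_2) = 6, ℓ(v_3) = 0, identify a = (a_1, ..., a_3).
a = (0, -2, 4)

Write a = (a_1, ..., a_3) in the standard basis. For each basis vector v_i, ℓ(v_i) = <v_i, a> is a linear equation in the a_j's. Collect the n equations into a matrix system V a = ℓ, where row i of V is v_i (expressed in the standard basis). Since V is invertible (lower-triangular with 1s on the diagonal, up to permutation), solve by back-substitution:
  V =
[[0, 1, 0],
 [0, -1, 1],
 [1, 0, 0]]
  V a = (-2, 6, 0)
Solving gives a = (0, -2, 4).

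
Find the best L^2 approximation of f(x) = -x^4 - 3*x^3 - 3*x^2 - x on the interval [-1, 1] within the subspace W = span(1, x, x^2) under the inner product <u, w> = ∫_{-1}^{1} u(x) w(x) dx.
g(x) = -27*x^2/7 - 14*x/5 + 3/35

The best approximation g ∈ W is the orthogonal projection of f onto W. Writing g = a_0 + a_1 x + a_2 x^2, the coefficients solve the normal equations G · a = b where
  G_{ij} = <φ_i, φ_j> and b_i = <f, φ_i>, with φ_0 = 1, φ_1 = x, φ_2 = x^2.
G =
  [2, 0, 2/3]
  [0, 2/3, 0]
  [2/3, 0, 2/5],
b = (-12/5, -28/15, -52/35).
Solving gives a_0 = 3/35, a_1 = -14/5, a_2 = -27/7, so
  g(x) = -27*x^2/7 - 14*x/5 + 3/35.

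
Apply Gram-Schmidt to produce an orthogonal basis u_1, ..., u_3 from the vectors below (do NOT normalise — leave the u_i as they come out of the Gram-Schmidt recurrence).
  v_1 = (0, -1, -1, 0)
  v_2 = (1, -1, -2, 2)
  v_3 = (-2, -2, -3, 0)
Orthogonal basis:
  u_1 = (0, -1, -1, 0)
  u_2 = (1, 1/2, -1/2, 2)
  u_3 = (-19/11, 7/11, -7/11, 6/11)

Apply the Gram-Schmidt recurrence
  u_1 = v_1
  u_i = v_i − Σ_{j<i} ((v_i · u_j) / (u_j · u_j)) · u_j.

Step by step this gives:
  u_1 = (0, -1, -1, 0)
  u_2 = (1, 1/2, -1/2, 2)
  u_3 = (-19/11, 7/11, -7/11, 6/11)

Orthogonality check:
  u_2 · u_1 = 0 (should be 0)
  u_3 · u_1 = 0 (should be 0)
  u_3 · u_2 = 0 (should be 0)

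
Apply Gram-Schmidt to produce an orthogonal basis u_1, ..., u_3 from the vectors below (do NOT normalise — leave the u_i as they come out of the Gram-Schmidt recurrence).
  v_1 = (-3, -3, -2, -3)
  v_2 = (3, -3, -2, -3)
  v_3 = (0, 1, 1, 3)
Orthogonal basis:
  u_1 = (-3, -3, -2, -3)
  u_2 = (132/31, -54/31, -36/31, -54/31)
  u_3 = (0, -10/11, -3/11, 12/11)

Apply the Gram-Schmidt recurrence
  u_1 = v_1
  u_i = v_i − Σ_{j<i} ((v_i · u_j) / (u_j · u_j)) · u_j.

Step by step this gives:
  u_1 = (-3, -3, -2, -3)
  u_2 = (132/31, -54/31, -36/31, -54/31)
  u_3 = (0, -10/11, -3/11, 12/11)

Orthogonality check:
  u_2 · u_1 = 0 (should be 0)
  u_3 · u_1 = 0 (should be 0)
  u_3 · u_2 = 0 (should be 0)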